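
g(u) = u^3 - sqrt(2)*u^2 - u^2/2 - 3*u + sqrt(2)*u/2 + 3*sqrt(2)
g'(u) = 3*u^2 - 2*sqrt(2)*u - u - 3 + sqrt(2)/2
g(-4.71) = -131.91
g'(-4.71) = 82.29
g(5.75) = 117.88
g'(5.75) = 74.88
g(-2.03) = -7.36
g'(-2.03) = 17.84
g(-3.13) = -38.00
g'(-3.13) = 39.08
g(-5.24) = -180.18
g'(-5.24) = 100.14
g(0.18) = 3.77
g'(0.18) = -2.88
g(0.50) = 2.74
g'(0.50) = -3.46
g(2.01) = 0.02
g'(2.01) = 2.13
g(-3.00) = -33.11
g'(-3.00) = 36.19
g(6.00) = 137.57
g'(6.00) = 82.74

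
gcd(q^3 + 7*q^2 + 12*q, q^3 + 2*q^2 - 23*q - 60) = q^2 + 7*q + 12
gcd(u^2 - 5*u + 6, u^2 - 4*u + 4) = u - 2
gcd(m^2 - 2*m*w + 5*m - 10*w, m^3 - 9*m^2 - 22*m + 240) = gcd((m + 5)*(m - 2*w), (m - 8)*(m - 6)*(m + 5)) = m + 5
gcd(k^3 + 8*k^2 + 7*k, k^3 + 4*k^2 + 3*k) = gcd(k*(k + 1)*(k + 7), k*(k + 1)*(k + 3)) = k^2 + k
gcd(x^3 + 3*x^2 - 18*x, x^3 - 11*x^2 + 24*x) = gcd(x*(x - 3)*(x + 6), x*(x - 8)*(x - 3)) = x^2 - 3*x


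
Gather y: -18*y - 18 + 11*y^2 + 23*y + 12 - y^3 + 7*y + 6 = -y^3 + 11*y^2 + 12*y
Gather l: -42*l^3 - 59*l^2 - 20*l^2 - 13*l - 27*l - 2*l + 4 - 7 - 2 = -42*l^3 - 79*l^2 - 42*l - 5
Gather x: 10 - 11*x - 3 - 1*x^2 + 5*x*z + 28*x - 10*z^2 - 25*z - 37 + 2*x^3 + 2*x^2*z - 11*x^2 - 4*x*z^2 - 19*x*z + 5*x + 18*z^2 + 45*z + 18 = 2*x^3 + x^2*(2*z - 12) + x*(-4*z^2 - 14*z + 22) + 8*z^2 + 20*z - 12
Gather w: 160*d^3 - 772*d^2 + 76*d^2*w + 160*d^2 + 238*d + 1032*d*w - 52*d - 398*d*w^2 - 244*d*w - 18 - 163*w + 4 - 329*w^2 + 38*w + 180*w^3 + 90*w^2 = 160*d^3 - 612*d^2 + 186*d + 180*w^3 + w^2*(-398*d - 239) + w*(76*d^2 + 788*d - 125) - 14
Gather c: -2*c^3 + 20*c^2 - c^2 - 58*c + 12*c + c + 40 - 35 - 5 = -2*c^3 + 19*c^2 - 45*c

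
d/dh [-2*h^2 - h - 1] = -4*h - 1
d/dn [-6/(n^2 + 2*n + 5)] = 12*(n + 1)/(n^2 + 2*n + 5)^2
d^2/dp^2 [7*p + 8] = 0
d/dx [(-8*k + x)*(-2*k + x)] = -10*k + 2*x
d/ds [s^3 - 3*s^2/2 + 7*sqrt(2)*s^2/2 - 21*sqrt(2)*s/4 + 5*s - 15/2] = 3*s^2 - 3*s + 7*sqrt(2)*s - 21*sqrt(2)/4 + 5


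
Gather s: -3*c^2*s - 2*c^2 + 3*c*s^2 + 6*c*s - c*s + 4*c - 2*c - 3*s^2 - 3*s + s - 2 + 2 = -2*c^2 + 2*c + s^2*(3*c - 3) + s*(-3*c^2 + 5*c - 2)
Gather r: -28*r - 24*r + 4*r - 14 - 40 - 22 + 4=-48*r - 72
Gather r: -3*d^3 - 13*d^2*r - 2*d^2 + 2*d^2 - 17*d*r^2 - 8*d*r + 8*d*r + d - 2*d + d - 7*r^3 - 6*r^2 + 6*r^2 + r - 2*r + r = -3*d^3 - 13*d^2*r - 17*d*r^2 - 7*r^3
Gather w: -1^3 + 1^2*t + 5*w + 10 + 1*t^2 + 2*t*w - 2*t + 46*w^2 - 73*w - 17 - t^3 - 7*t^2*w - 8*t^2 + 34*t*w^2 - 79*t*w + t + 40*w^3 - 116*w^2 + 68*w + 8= -t^3 - 7*t^2 + 40*w^3 + w^2*(34*t - 70) + w*(-7*t^2 - 77*t)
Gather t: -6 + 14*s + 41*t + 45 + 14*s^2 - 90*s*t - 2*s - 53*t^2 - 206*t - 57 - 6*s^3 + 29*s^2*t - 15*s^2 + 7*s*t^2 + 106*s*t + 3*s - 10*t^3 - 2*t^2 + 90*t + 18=-6*s^3 - s^2 + 15*s - 10*t^3 + t^2*(7*s - 55) + t*(29*s^2 + 16*s - 75)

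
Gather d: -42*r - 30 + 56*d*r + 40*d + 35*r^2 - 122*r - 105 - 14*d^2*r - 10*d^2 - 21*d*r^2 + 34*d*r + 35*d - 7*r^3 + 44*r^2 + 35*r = d^2*(-14*r - 10) + d*(-21*r^2 + 90*r + 75) - 7*r^3 + 79*r^2 - 129*r - 135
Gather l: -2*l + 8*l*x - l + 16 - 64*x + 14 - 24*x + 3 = l*(8*x - 3) - 88*x + 33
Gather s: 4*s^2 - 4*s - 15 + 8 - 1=4*s^2 - 4*s - 8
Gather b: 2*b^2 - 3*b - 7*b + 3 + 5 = 2*b^2 - 10*b + 8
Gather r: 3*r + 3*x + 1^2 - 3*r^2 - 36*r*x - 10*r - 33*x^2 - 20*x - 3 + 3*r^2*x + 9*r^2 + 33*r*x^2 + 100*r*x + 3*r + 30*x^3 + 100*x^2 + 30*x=r^2*(3*x + 6) + r*(33*x^2 + 64*x - 4) + 30*x^3 + 67*x^2 + 13*x - 2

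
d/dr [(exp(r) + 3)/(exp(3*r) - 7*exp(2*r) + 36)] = (-(exp(r) + 3)*(3*exp(r) - 14)*exp(r) + exp(3*r) - 7*exp(2*r) + 36)*exp(r)/(exp(3*r) - 7*exp(2*r) + 36)^2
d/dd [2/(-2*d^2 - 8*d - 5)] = 8*(d + 2)/(2*d^2 + 8*d + 5)^2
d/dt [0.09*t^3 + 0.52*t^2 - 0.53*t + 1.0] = 0.27*t^2 + 1.04*t - 0.53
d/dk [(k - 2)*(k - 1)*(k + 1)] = 3*k^2 - 4*k - 1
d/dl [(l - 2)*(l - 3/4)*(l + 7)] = 3*l^2 + 17*l/2 - 71/4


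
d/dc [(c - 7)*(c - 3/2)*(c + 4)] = 3*c^2 - 9*c - 47/2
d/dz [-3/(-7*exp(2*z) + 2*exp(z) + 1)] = (6 - 42*exp(z))*exp(z)/(-7*exp(2*z) + 2*exp(z) + 1)^2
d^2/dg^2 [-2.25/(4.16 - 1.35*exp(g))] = (4.100625*exp(g) + 12.636)*exp(g)/(1.35*exp(g) - 4.16)^3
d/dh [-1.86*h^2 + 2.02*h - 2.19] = 2.02 - 3.72*h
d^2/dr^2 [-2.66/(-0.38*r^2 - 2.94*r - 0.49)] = (-0.768208*r^2 - 5.943504*r + 2.66*(0.76*r + 2.94)*(1.52*r + 5.88) - 0.990584)/(0.38*r^2 + 2.94*r + 0.49)^3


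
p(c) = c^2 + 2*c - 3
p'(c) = 2*c + 2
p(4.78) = 29.41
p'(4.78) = 11.56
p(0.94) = -0.24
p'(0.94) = 3.88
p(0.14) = -2.70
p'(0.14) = 2.28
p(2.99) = 11.92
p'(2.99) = 7.98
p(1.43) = 1.90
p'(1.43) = 4.86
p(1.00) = 0.00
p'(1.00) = 4.00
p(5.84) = 42.79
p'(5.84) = 13.68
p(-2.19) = -2.58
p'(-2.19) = -2.38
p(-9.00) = 60.00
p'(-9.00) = -16.00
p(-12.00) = 117.00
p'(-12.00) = -22.00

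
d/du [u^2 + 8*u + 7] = 2*u + 8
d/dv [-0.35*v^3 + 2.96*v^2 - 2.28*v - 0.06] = -1.05*v^2 + 5.92*v - 2.28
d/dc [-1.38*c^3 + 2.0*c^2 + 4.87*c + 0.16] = -4.14*c^2 + 4.0*c + 4.87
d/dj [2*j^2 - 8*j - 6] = 4*j - 8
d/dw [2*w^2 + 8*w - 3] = 4*w + 8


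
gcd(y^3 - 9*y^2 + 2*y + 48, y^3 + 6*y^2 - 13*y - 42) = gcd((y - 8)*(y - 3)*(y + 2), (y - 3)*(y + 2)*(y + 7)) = y^2 - y - 6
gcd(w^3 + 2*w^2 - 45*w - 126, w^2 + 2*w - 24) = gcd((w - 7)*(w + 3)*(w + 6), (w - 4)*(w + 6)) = w + 6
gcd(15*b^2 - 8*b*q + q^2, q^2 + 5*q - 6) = 1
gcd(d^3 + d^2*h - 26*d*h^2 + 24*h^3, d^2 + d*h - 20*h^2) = d - 4*h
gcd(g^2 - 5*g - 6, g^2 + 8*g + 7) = g + 1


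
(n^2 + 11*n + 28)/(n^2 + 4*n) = (n + 7)/n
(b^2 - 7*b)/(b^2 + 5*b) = (b - 7)/(b + 5)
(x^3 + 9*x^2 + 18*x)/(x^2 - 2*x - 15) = x*(x + 6)/(x - 5)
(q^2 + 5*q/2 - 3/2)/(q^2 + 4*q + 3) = (q - 1/2)/(q + 1)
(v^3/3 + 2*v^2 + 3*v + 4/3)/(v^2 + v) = (v^2 + 5*v + 4)/(3*v)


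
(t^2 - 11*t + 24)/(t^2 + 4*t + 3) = (t^2 - 11*t + 24)/(t^2 + 4*t + 3)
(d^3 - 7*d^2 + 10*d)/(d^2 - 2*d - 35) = d*(-d^2 + 7*d - 10)/(-d^2 + 2*d + 35)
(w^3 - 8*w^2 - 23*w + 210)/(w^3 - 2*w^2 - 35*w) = (w - 6)/w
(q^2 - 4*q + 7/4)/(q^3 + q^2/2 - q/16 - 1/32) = 8*(4*q^2 - 16*q + 7)/(32*q^3 + 16*q^2 - 2*q - 1)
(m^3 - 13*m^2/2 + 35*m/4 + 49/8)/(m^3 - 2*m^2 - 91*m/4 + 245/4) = (m + 1/2)/(m + 5)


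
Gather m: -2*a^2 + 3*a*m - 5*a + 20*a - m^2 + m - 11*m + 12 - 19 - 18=-2*a^2 + 15*a - m^2 + m*(3*a - 10) - 25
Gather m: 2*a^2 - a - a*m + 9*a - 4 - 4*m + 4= 2*a^2 + 8*a + m*(-a - 4)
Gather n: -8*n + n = -7*n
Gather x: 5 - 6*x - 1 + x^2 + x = x^2 - 5*x + 4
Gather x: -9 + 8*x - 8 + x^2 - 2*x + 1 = x^2 + 6*x - 16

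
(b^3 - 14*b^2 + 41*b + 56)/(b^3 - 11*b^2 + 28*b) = (b^2 - 7*b - 8)/(b*(b - 4))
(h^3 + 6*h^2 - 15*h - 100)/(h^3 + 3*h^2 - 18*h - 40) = (h + 5)/(h + 2)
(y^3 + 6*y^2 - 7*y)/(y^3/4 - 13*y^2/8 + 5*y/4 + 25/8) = 8*y*(y^2 + 6*y - 7)/(2*y^3 - 13*y^2 + 10*y + 25)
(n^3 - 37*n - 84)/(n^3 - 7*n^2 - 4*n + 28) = (n^2 + 7*n + 12)/(n^2 - 4)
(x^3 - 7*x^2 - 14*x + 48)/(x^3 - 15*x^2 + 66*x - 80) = (x + 3)/(x - 5)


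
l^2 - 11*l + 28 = (l - 7)*(l - 4)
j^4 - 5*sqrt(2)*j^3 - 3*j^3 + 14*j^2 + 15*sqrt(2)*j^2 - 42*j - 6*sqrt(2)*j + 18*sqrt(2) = (j - 3)*(j - 3*sqrt(2))*(j - sqrt(2))^2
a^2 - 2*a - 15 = (a - 5)*(a + 3)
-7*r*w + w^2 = w*(-7*r + w)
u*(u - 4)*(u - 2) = u^3 - 6*u^2 + 8*u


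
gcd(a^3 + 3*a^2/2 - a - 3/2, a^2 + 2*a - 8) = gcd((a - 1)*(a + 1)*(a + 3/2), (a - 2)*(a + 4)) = 1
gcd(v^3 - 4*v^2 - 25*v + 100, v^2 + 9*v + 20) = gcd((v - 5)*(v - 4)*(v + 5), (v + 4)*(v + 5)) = v + 5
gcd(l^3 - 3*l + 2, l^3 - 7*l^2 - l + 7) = l - 1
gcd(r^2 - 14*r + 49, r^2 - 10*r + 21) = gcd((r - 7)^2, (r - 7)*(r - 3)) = r - 7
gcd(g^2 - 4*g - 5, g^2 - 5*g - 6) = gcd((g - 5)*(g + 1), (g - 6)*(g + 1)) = g + 1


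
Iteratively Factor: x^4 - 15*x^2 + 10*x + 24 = (x - 2)*(x^3 + 2*x^2 - 11*x - 12) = (x - 2)*(x + 4)*(x^2 - 2*x - 3) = (x - 3)*(x - 2)*(x + 4)*(x + 1)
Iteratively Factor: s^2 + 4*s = (s)*(s + 4)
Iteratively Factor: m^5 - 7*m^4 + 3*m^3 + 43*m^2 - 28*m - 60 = (m + 2)*(m^4 - 9*m^3 + 21*m^2 + m - 30) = (m - 3)*(m + 2)*(m^3 - 6*m^2 + 3*m + 10) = (m - 3)*(m + 1)*(m + 2)*(m^2 - 7*m + 10) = (m - 5)*(m - 3)*(m + 1)*(m + 2)*(m - 2)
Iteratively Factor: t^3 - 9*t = (t)*(t^2 - 9) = t*(t - 3)*(t + 3)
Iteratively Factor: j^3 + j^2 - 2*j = (j - 1)*(j^2 + 2*j) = j*(j - 1)*(j + 2)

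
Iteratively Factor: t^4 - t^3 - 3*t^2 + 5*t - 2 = (t + 2)*(t^3 - 3*t^2 + 3*t - 1) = (t - 1)*(t + 2)*(t^2 - 2*t + 1) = (t - 1)^2*(t + 2)*(t - 1)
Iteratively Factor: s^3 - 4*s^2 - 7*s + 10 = (s - 5)*(s^2 + s - 2) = (s - 5)*(s - 1)*(s + 2)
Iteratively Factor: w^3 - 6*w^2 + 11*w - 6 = (w - 3)*(w^2 - 3*w + 2) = (w - 3)*(w - 2)*(w - 1)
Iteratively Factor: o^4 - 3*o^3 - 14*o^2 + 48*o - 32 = (o + 4)*(o^3 - 7*o^2 + 14*o - 8) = (o - 4)*(o + 4)*(o^2 - 3*o + 2) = (o - 4)*(o - 2)*(o + 4)*(o - 1)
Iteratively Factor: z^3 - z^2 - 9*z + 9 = (z + 3)*(z^2 - 4*z + 3) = (z - 1)*(z + 3)*(z - 3)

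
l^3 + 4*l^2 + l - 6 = (l - 1)*(l + 2)*(l + 3)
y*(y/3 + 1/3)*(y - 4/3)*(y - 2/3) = y^4/3 - y^3/3 - 10*y^2/27 + 8*y/27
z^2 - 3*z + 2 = (z - 2)*(z - 1)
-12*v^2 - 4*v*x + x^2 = (-6*v + x)*(2*v + x)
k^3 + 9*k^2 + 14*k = k*(k + 2)*(k + 7)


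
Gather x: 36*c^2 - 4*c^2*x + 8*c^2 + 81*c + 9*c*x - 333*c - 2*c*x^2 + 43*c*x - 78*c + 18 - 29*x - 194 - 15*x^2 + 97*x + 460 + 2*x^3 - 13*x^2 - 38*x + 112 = 44*c^2 - 330*c + 2*x^3 + x^2*(-2*c - 28) + x*(-4*c^2 + 52*c + 30) + 396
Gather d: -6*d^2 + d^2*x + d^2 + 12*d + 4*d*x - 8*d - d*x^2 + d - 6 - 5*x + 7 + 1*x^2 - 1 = d^2*(x - 5) + d*(-x^2 + 4*x + 5) + x^2 - 5*x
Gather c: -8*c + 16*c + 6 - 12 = 8*c - 6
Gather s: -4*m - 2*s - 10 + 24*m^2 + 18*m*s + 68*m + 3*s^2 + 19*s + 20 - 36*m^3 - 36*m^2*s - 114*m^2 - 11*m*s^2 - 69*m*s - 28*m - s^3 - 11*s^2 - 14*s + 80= -36*m^3 - 90*m^2 + 36*m - s^3 + s^2*(-11*m - 8) + s*(-36*m^2 - 51*m + 3) + 90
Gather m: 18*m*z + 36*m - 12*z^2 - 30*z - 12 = m*(18*z + 36) - 12*z^2 - 30*z - 12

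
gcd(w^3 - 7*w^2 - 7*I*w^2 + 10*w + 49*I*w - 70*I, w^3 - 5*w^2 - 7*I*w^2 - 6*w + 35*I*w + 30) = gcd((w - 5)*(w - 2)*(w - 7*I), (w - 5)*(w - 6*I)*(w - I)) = w - 5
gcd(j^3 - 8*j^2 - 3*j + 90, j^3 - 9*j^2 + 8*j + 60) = j^2 - 11*j + 30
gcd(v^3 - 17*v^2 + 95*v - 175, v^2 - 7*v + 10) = v - 5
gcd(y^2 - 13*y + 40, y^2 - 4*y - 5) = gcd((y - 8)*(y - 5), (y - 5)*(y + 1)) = y - 5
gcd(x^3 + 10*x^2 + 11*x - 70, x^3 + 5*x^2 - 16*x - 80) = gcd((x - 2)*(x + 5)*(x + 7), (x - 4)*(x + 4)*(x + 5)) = x + 5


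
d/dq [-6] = 0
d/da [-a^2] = -2*a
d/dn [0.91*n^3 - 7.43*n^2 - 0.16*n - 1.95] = 2.73*n^2 - 14.86*n - 0.16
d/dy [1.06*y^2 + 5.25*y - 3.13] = 2.12*y + 5.25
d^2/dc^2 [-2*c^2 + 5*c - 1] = -4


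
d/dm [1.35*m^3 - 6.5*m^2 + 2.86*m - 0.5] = 4.05*m^2 - 13.0*m + 2.86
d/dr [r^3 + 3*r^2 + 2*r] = 3*r^2 + 6*r + 2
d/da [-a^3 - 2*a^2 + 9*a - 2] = -3*a^2 - 4*a + 9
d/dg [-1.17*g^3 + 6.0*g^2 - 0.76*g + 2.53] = -3.51*g^2 + 12.0*g - 0.76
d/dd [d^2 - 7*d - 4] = 2*d - 7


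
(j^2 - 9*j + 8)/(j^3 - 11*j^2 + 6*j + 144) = (j - 1)/(j^2 - 3*j - 18)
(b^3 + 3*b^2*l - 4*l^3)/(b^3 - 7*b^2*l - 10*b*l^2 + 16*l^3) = (b + 2*l)/(b - 8*l)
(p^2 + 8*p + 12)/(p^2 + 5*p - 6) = (p + 2)/(p - 1)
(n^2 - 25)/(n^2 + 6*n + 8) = (n^2 - 25)/(n^2 + 6*n + 8)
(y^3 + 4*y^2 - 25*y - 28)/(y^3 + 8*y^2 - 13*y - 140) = (y + 1)/(y + 5)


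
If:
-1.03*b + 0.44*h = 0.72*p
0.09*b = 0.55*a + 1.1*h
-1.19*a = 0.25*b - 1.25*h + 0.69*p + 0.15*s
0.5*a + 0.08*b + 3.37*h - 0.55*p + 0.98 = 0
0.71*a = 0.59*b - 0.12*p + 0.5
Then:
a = 10.35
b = 8.56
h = -4.48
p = -14.98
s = -64.76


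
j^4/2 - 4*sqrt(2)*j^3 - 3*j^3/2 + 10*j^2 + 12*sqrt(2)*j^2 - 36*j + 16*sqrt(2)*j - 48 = (j/2 + 1/2)*(j - 4)*(j - 6*sqrt(2))*(j - 2*sqrt(2))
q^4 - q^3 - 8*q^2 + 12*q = q*(q - 2)^2*(q + 3)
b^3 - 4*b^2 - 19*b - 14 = (b - 7)*(b + 1)*(b + 2)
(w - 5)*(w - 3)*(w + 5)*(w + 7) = w^4 + 4*w^3 - 46*w^2 - 100*w + 525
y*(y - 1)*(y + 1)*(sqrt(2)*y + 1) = sqrt(2)*y^4 + y^3 - sqrt(2)*y^2 - y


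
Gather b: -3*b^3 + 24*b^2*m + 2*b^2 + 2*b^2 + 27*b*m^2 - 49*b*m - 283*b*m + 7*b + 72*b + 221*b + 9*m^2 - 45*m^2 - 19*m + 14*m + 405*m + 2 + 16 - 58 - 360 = -3*b^3 + b^2*(24*m + 4) + b*(27*m^2 - 332*m + 300) - 36*m^2 + 400*m - 400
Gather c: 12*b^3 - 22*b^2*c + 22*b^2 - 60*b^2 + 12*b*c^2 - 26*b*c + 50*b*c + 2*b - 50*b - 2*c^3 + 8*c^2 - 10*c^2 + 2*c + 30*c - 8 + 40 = 12*b^3 - 38*b^2 - 48*b - 2*c^3 + c^2*(12*b - 2) + c*(-22*b^2 + 24*b + 32) + 32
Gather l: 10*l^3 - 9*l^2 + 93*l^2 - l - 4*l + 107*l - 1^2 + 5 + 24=10*l^3 + 84*l^2 + 102*l + 28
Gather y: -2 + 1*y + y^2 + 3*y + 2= y^2 + 4*y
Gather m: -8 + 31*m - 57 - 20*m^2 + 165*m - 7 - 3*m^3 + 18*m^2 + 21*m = -3*m^3 - 2*m^2 + 217*m - 72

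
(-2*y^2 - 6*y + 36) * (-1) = 2*y^2 + 6*y - 36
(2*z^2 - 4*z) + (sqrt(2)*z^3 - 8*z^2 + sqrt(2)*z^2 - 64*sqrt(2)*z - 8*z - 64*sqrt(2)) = sqrt(2)*z^3 - 6*z^2 + sqrt(2)*z^2 - 64*sqrt(2)*z - 12*z - 64*sqrt(2)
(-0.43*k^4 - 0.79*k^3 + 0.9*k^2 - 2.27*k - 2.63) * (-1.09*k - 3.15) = 0.4687*k^5 + 2.2156*k^4 + 1.5075*k^3 - 0.3607*k^2 + 10.0172*k + 8.2845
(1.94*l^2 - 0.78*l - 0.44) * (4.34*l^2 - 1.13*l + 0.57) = 8.4196*l^4 - 5.5774*l^3 + 0.0775999999999999*l^2 + 0.0526*l - 0.2508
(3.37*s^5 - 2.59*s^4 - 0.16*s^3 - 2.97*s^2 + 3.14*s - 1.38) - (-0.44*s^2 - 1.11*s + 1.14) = 3.37*s^5 - 2.59*s^4 - 0.16*s^3 - 2.53*s^2 + 4.25*s - 2.52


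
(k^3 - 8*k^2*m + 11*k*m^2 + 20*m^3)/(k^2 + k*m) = k - 9*m + 20*m^2/k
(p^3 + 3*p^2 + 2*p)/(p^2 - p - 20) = p*(p^2 + 3*p + 2)/(p^2 - p - 20)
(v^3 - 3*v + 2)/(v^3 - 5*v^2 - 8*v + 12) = (v - 1)/(v - 6)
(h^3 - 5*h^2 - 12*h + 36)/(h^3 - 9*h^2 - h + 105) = (h^2 - 8*h + 12)/(h^2 - 12*h + 35)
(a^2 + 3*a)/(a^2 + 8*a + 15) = a/(a + 5)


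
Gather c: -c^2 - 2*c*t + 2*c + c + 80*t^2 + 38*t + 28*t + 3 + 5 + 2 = -c^2 + c*(3 - 2*t) + 80*t^2 + 66*t + 10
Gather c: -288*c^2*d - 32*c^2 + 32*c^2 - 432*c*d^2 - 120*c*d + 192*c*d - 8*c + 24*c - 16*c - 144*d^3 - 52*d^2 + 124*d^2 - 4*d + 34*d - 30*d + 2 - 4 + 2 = -288*c^2*d + c*(-432*d^2 + 72*d) - 144*d^3 + 72*d^2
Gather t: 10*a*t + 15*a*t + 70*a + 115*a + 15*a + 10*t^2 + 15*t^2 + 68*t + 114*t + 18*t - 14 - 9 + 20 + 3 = 200*a + 25*t^2 + t*(25*a + 200)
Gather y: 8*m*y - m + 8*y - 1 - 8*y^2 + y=-m - 8*y^2 + y*(8*m + 9) - 1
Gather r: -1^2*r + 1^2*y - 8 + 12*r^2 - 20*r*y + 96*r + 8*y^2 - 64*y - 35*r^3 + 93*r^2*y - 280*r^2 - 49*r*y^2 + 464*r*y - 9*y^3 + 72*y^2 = -35*r^3 + r^2*(93*y - 268) + r*(-49*y^2 + 444*y + 95) - 9*y^3 + 80*y^2 - 63*y - 8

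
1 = 1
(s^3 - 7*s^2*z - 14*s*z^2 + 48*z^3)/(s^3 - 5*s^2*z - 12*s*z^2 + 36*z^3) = (-s + 8*z)/(-s + 6*z)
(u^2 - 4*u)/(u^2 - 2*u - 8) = u/(u + 2)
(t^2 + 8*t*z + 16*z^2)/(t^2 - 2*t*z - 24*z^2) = (-t - 4*z)/(-t + 6*z)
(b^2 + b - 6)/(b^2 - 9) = (b - 2)/(b - 3)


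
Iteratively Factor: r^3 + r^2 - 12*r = (r - 3)*(r^2 + 4*r) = (r - 3)*(r + 4)*(r)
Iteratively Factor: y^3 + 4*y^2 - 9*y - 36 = (y - 3)*(y^2 + 7*y + 12) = (y - 3)*(y + 3)*(y + 4)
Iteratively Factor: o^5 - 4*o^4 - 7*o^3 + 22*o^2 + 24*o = (o - 3)*(o^4 - o^3 - 10*o^2 - 8*o) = o*(o - 3)*(o^3 - o^2 - 10*o - 8) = o*(o - 4)*(o - 3)*(o^2 + 3*o + 2) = o*(o - 4)*(o - 3)*(o + 1)*(o + 2)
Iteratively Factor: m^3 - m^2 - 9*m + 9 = (m - 1)*(m^2 - 9) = (m - 3)*(m - 1)*(m + 3)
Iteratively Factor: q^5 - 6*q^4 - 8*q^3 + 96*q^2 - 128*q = (q + 4)*(q^4 - 10*q^3 + 32*q^2 - 32*q) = (q - 4)*(q + 4)*(q^3 - 6*q^2 + 8*q) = (q - 4)*(q - 2)*(q + 4)*(q^2 - 4*q) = q*(q - 4)*(q - 2)*(q + 4)*(q - 4)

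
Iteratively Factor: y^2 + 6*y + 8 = (y + 4)*(y + 2)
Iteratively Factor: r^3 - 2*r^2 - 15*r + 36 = (r - 3)*(r^2 + r - 12) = (r - 3)*(r + 4)*(r - 3)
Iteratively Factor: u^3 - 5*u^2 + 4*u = (u)*(u^2 - 5*u + 4) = u*(u - 4)*(u - 1)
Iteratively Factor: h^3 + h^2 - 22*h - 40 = (h - 5)*(h^2 + 6*h + 8) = (h - 5)*(h + 4)*(h + 2)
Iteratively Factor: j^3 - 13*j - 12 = (j - 4)*(j^2 + 4*j + 3) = (j - 4)*(j + 1)*(j + 3)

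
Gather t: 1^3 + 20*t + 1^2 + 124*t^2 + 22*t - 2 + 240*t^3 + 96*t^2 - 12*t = 240*t^3 + 220*t^2 + 30*t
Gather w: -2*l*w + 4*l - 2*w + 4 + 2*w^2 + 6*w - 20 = 4*l + 2*w^2 + w*(4 - 2*l) - 16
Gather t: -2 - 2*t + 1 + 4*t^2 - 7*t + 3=4*t^2 - 9*t + 2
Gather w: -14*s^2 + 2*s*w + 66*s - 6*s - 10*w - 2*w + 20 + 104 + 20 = -14*s^2 + 60*s + w*(2*s - 12) + 144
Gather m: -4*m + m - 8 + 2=-3*m - 6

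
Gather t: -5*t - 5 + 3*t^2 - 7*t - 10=3*t^2 - 12*t - 15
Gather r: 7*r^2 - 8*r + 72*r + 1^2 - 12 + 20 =7*r^2 + 64*r + 9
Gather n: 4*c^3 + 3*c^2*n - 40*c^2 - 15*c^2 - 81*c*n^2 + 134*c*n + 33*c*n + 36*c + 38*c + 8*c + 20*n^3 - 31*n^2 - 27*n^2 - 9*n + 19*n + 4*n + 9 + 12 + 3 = 4*c^3 - 55*c^2 + 82*c + 20*n^3 + n^2*(-81*c - 58) + n*(3*c^2 + 167*c + 14) + 24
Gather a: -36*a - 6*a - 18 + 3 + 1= -42*a - 14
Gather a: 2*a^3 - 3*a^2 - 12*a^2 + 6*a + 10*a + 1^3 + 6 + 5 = 2*a^3 - 15*a^2 + 16*a + 12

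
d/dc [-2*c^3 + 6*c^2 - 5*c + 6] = -6*c^2 + 12*c - 5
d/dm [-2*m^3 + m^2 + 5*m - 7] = -6*m^2 + 2*m + 5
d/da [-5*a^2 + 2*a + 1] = 2 - 10*a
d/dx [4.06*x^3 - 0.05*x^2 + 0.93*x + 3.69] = 12.18*x^2 - 0.1*x + 0.93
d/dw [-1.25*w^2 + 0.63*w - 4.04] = 0.63 - 2.5*w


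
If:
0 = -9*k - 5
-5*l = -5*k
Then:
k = -5/9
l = -5/9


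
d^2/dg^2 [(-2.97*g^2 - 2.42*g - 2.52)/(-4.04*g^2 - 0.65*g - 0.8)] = (-5.6843418860808e-14*g^4 + 63.398104*g^3 + 189.188352*g^2 - 7.22352000000001*g - 12.87508)/(65.939264*g^6 + 31.82712*g^5 + 44.29254*g^4 + 12.879425*g^3 + 8.7708*g^2 + 1.248*g + 0.512)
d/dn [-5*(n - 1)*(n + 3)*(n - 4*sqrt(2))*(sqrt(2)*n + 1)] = -20*sqrt(2)*n^3 - 30*sqrt(2)*n^2 + 105*n^2 + 70*sqrt(2)*n + 140*n - 105 + 40*sqrt(2)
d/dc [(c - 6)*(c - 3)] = 2*c - 9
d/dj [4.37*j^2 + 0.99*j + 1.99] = 8.74*j + 0.99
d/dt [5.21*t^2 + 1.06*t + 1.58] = 10.42*t + 1.06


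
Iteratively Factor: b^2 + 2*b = (b + 2)*(b)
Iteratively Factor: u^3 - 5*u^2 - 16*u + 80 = (u - 5)*(u^2 - 16) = (u - 5)*(u + 4)*(u - 4)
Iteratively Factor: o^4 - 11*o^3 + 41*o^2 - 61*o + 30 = (o - 3)*(o^3 - 8*o^2 + 17*o - 10) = (o - 5)*(o - 3)*(o^2 - 3*o + 2) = (o - 5)*(o - 3)*(o - 1)*(o - 2)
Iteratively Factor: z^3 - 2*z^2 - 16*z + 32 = (z + 4)*(z^2 - 6*z + 8) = (z - 2)*(z + 4)*(z - 4)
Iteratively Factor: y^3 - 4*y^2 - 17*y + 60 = (y + 4)*(y^2 - 8*y + 15) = (y - 3)*(y + 4)*(y - 5)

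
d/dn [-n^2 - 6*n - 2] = -2*n - 6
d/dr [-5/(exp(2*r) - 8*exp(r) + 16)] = 10*(exp(r) - 4)*exp(r)/(exp(2*r) - 8*exp(r) + 16)^2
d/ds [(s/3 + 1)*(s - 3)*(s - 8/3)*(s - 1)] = 4*s^3/3 - 11*s^2/3 - 38*s/9 + 11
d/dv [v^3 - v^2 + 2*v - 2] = 3*v^2 - 2*v + 2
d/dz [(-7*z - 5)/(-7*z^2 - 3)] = 7*(-7*z^2 - 10*z + 3)/(49*z^4 + 42*z^2 + 9)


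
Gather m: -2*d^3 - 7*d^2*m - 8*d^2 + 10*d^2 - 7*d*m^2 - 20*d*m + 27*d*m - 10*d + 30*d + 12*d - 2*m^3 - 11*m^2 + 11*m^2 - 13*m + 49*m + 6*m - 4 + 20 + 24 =-2*d^3 + 2*d^2 - 7*d*m^2 + 32*d - 2*m^3 + m*(-7*d^2 + 7*d + 42) + 40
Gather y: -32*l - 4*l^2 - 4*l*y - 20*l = -4*l^2 - 4*l*y - 52*l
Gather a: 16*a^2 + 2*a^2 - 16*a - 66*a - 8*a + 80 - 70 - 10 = 18*a^2 - 90*a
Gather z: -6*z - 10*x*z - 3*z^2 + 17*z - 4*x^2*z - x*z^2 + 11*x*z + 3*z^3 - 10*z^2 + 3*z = 3*z^3 + z^2*(-x - 13) + z*(-4*x^2 + x + 14)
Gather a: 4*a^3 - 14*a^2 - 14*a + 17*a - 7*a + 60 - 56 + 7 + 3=4*a^3 - 14*a^2 - 4*a + 14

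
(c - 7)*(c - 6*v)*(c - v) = c^3 - 7*c^2*v - 7*c^2 + 6*c*v^2 + 49*c*v - 42*v^2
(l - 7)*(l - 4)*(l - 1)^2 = l^4 - 13*l^3 + 51*l^2 - 67*l + 28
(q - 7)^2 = q^2 - 14*q + 49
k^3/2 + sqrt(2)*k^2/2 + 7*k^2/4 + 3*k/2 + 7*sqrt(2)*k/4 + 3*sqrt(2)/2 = (k/2 + 1)*(k + 3/2)*(k + sqrt(2))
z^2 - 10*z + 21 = (z - 7)*(z - 3)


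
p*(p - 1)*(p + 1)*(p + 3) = p^4 + 3*p^3 - p^2 - 3*p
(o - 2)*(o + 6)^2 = o^3 + 10*o^2 + 12*o - 72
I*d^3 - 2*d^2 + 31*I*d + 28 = (d - 4*I)*(d + 7*I)*(I*d + 1)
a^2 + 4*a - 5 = (a - 1)*(a + 5)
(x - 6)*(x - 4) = x^2 - 10*x + 24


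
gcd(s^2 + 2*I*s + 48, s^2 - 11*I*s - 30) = s - 6*I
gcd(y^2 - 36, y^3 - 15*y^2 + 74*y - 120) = y - 6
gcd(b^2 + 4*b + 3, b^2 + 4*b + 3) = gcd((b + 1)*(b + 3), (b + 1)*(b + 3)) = b^2 + 4*b + 3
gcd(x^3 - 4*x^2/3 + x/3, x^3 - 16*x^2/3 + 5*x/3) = x^2 - x/3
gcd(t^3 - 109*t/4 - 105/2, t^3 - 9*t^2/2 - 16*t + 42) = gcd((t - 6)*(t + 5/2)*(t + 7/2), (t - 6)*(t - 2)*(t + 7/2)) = t^2 - 5*t/2 - 21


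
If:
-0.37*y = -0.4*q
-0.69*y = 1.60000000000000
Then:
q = -2.14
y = -2.32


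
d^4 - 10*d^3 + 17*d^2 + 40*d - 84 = (d - 7)*(d - 3)*(d - 2)*(d + 2)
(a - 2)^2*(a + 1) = a^3 - 3*a^2 + 4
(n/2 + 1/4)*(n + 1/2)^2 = n^3/2 + 3*n^2/4 + 3*n/8 + 1/16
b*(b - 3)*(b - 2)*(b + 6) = b^4 + b^3 - 24*b^2 + 36*b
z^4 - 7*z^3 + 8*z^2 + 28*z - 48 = (z - 4)*(z - 3)*(z - 2)*(z + 2)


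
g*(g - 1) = g^2 - g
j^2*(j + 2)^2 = j^4 + 4*j^3 + 4*j^2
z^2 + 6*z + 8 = (z + 2)*(z + 4)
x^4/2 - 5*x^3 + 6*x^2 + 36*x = x*(x/2 + 1)*(x - 6)^2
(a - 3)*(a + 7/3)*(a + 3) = a^3 + 7*a^2/3 - 9*a - 21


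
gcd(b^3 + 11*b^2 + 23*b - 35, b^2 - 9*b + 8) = b - 1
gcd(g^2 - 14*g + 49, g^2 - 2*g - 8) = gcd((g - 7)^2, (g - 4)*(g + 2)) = 1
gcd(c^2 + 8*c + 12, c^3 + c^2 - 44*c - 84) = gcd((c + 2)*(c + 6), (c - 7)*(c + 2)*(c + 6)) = c^2 + 8*c + 12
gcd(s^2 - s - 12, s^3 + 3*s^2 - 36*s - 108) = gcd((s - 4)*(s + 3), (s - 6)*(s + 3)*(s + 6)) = s + 3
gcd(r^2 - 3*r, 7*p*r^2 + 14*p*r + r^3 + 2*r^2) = r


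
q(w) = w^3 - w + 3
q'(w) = 3*w^2 - 1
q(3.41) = 39.24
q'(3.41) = 33.88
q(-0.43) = 3.35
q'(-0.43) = -0.45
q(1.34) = 4.07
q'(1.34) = 4.39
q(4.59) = 95.11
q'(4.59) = 62.20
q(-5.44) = -152.55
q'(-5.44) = 87.78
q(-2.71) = -14.19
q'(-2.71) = 21.03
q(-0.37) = 3.32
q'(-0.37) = -0.59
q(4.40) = 83.78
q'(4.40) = 57.08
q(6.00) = 213.00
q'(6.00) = 107.00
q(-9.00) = -717.00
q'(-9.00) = 242.00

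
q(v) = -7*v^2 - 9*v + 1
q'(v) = -14*v - 9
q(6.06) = -310.61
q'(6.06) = -93.84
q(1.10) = -17.37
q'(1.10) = -24.40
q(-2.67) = -24.87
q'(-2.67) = 28.38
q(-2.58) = -22.37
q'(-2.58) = 27.12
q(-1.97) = -8.44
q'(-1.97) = 18.58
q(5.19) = -234.26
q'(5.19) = -81.66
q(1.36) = -24.19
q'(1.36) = -28.04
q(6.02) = -306.86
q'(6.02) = -93.28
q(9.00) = -647.00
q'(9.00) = -135.00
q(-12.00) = -899.00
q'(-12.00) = 159.00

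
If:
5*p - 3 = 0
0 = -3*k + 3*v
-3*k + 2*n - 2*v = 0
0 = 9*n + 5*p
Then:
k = -2/15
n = -1/3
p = 3/5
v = -2/15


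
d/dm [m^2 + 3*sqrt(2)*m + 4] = 2*m + 3*sqrt(2)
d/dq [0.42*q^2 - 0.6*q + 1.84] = 0.84*q - 0.6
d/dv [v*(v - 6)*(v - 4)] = 3*v^2 - 20*v + 24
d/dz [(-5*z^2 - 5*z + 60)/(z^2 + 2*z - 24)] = 5*z*(24 - z)/(z^4 + 4*z^3 - 44*z^2 - 96*z + 576)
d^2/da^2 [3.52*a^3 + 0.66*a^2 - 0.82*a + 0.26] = 21.12*a + 1.32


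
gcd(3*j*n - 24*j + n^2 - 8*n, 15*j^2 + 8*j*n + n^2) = 3*j + n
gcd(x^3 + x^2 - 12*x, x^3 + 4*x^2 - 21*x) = x^2 - 3*x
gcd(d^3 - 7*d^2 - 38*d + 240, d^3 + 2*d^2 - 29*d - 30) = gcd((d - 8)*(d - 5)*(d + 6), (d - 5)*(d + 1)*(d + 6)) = d^2 + d - 30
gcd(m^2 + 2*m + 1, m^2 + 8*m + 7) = m + 1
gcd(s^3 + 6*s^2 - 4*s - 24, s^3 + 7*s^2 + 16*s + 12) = s + 2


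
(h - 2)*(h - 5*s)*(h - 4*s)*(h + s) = h^4 - 8*h^3*s - 2*h^3 + 11*h^2*s^2 + 16*h^2*s + 20*h*s^3 - 22*h*s^2 - 40*s^3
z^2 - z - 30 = (z - 6)*(z + 5)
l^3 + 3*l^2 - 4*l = l*(l - 1)*(l + 4)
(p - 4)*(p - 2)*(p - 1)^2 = p^4 - 8*p^3 + 21*p^2 - 22*p + 8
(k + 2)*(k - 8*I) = k^2 + 2*k - 8*I*k - 16*I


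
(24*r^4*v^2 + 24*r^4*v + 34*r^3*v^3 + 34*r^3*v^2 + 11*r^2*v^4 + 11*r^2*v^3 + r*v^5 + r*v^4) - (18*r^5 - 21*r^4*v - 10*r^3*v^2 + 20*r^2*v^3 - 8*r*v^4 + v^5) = -18*r^5 + 24*r^4*v^2 + 45*r^4*v + 34*r^3*v^3 + 44*r^3*v^2 + 11*r^2*v^4 - 9*r^2*v^3 + r*v^5 + 9*r*v^4 - v^5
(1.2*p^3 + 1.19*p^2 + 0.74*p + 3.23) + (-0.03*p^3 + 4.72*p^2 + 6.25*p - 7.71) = 1.17*p^3 + 5.91*p^2 + 6.99*p - 4.48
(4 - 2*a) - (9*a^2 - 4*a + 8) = -9*a^2 + 2*a - 4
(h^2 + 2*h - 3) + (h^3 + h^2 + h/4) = h^3 + 2*h^2 + 9*h/4 - 3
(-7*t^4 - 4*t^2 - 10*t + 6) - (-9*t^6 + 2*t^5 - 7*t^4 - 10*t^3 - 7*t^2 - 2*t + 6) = 9*t^6 - 2*t^5 + 10*t^3 + 3*t^2 - 8*t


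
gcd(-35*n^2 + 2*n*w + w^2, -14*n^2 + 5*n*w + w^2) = 7*n + w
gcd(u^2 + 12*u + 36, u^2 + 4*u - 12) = u + 6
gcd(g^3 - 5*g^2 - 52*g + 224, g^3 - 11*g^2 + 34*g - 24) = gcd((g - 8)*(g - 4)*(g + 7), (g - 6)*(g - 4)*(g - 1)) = g - 4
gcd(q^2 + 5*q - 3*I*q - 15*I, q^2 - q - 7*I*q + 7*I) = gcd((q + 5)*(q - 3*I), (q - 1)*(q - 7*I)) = 1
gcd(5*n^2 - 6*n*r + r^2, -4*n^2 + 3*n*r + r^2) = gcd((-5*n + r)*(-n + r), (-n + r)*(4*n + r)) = -n + r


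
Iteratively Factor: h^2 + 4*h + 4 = (h + 2)*(h + 2)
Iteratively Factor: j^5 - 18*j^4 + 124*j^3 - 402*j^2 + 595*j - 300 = (j - 5)*(j^4 - 13*j^3 + 59*j^2 - 107*j + 60) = (j - 5)*(j - 1)*(j^3 - 12*j^2 + 47*j - 60) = (j - 5)*(j - 4)*(j - 1)*(j^2 - 8*j + 15) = (j - 5)*(j - 4)*(j - 3)*(j - 1)*(j - 5)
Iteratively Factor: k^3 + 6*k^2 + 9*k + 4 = (k + 4)*(k^2 + 2*k + 1) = (k + 1)*(k + 4)*(k + 1)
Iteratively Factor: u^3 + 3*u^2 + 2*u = (u)*(u^2 + 3*u + 2) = u*(u + 2)*(u + 1)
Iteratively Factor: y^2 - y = (y - 1)*(y)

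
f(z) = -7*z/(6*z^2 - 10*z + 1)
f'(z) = -7*z*(10 - 12*z)/(6*z^2 - 10*z + 1)^2 - 7/(6*z^2 - 10*z + 1)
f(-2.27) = 0.29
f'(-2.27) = 0.07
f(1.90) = -3.63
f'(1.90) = 10.80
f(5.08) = -0.34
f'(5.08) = 0.10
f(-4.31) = 0.19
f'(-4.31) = 0.03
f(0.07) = -1.49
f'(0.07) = -62.62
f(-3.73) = 0.21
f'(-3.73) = 0.04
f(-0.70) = 0.45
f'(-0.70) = 0.11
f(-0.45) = 0.47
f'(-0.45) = 0.03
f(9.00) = -0.16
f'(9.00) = 0.02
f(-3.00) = 0.25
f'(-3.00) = 0.05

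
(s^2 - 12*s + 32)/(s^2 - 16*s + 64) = (s - 4)/(s - 8)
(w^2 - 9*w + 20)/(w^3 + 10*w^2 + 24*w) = (w^2 - 9*w + 20)/(w*(w^2 + 10*w + 24))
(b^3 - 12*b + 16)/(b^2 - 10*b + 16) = (b^2 + 2*b - 8)/(b - 8)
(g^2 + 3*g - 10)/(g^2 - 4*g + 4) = (g + 5)/(g - 2)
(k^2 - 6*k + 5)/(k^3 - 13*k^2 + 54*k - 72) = (k^2 - 6*k + 5)/(k^3 - 13*k^2 + 54*k - 72)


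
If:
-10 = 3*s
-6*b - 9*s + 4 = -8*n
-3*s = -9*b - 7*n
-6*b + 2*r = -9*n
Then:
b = 79/57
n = -61/19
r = 707/38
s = -10/3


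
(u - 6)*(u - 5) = u^2 - 11*u + 30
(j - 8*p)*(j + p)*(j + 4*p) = j^3 - 3*j^2*p - 36*j*p^2 - 32*p^3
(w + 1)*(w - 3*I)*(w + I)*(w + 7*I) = w^4 + w^3 + 5*I*w^3 + 17*w^2 + 5*I*w^2 + 17*w + 21*I*w + 21*I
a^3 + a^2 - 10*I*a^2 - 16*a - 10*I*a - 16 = (a + 1)*(a - 8*I)*(a - 2*I)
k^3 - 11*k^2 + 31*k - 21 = (k - 7)*(k - 3)*(k - 1)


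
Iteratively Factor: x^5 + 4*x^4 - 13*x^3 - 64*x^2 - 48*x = (x)*(x^4 + 4*x^3 - 13*x^2 - 64*x - 48) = x*(x + 1)*(x^3 + 3*x^2 - 16*x - 48) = x*(x + 1)*(x + 4)*(x^2 - x - 12) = x*(x - 4)*(x + 1)*(x + 4)*(x + 3)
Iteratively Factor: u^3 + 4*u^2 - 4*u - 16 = (u + 4)*(u^2 - 4) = (u + 2)*(u + 4)*(u - 2)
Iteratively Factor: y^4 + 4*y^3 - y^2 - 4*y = (y)*(y^3 + 4*y^2 - y - 4) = y*(y + 4)*(y^2 - 1) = y*(y - 1)*(y + 4)*(y + 1)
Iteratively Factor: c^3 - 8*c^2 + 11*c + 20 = (c - 4)*(c^2 - 4*c - 5) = (c - 4)*(c + 1)*(c - 5)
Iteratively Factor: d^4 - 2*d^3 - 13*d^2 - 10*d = (d)*(d^3 - 2*d^2 - 13*d - 10) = d*(d + 2)*(d^2 - 4*d - 5) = d*(d + 1)*(d + 2)*(d - 5)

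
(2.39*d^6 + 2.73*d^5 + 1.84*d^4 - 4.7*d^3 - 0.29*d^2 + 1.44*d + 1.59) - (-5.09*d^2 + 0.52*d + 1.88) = 2.39*d^6 + 2.73*d^5 + 1.84*d^4 - 4.7*d^3 + 4.8*d^2 + 0.92*d - 0.29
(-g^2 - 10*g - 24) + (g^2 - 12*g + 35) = 11 - 22*g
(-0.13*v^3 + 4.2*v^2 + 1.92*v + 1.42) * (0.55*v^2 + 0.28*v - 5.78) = -0.0715*v^5 + 2.2736*v^4 + 2.9834*v^3 - 22.9574*v^2 - 10.7*v - 8.2076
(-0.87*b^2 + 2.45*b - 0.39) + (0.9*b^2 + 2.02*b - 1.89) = 0.03*b^2 + 4.47*b - 2.28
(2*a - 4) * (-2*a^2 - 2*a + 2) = -4*a^3 + 4*a^2 + 12*a - 8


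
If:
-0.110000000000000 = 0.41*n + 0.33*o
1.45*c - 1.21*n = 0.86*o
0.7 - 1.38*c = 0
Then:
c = 0.51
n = 7.22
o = -9.31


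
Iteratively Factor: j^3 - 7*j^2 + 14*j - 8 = (j - 1)*(j^2 - 6*j + 8) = (j - 2)*(j - 1)*(j - 4)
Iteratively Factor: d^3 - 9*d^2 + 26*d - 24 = (d - 2)*(d^2 - 7*d + 12) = (d - 4)*(d - 2)*(d - 3)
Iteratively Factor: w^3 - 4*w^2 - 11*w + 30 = (w - 2)*(w^2 - 2*w - 15) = (w - 2)*(w + 3)*(w - 5)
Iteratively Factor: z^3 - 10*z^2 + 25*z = (z - 5)*(z^2 - 5*z) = z*(z - 5)*(z - 5)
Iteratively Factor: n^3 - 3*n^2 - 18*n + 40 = (n + 4)*(n^2 - 7*n + 10) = (n - 2)*(n + 4)*(n - 5)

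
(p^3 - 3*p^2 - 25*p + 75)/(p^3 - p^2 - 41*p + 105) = (p + 5)/(p + 7)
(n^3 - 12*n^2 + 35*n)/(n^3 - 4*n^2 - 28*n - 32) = n*(-n^2 + 12*n - 35)/(-n^3 + 4*n^2 + 28*n + 32)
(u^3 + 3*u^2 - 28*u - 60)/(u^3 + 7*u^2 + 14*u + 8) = (u^2 + u - 30)/(u^2 + 5*u + 4)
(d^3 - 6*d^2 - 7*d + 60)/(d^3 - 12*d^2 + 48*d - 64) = (d^2 - 2*d - 15)/(d^2 - 8*d + 16)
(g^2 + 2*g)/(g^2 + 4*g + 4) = g/(g + 2)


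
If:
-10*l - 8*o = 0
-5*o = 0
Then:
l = 0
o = 0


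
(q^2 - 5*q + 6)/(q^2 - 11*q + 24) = (q - 2)/(q - 8)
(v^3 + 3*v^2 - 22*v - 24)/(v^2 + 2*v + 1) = (v^2 + 2*v - 24)/(v + 1)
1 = 1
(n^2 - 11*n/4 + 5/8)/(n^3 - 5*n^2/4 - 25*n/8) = (4*n - 1)/(n*(4*n + 5))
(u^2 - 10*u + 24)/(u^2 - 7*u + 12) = (u - 6)/(u - 3)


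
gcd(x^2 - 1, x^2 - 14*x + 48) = 1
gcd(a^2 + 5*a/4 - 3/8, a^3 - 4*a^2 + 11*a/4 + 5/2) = 1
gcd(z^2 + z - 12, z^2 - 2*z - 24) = z + 4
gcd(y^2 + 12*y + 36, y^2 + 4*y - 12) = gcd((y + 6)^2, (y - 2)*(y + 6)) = y + 6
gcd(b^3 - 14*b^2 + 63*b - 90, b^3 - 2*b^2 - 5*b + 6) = b - 3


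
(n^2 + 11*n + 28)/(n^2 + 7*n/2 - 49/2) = 2*(n + 4)/(2*n - 7)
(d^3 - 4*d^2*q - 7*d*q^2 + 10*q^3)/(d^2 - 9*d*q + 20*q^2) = (-d^2 - d*q + 2*q^2)/(-d + 4*q)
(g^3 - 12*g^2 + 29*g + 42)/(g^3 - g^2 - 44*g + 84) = (g^2 - 6*g - 7)/(g^2 + 5*g - 14)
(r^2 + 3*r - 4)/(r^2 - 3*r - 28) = (r - 1)/(r - 7)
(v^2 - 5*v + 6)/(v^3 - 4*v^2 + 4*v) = (v - 3)/(v*(v - 2))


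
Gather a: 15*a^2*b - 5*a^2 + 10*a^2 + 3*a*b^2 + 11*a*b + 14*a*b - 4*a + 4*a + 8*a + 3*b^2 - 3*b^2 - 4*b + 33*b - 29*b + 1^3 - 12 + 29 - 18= a^2*(15*b + 5) + a*(3*b^2 + 25*b + 8)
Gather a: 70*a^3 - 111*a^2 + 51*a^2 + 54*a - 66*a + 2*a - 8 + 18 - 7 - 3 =70*a^3 - 60*a^2 - 10*a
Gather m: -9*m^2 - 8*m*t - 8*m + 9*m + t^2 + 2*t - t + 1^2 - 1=-9*m^2 + m*(1 - 8*t) + t^2 + t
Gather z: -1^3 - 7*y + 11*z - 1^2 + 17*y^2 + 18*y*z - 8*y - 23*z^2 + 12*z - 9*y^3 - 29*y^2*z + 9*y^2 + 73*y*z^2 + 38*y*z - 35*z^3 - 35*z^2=-9*y^3 + 26*y^2 - 15*y - 35*z^3 + z^2*(73*y - 58) + z*(-29*y^2 + 56*y + 23) - 2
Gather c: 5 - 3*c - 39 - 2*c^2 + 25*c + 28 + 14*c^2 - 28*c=12*c^2 - 6*c - 6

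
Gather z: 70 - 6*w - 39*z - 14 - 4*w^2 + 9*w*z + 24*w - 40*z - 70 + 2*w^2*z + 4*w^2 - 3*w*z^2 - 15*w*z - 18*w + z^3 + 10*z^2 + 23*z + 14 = z^3 + z^2*(10 - 3*w) + z*(2*w^2 - 6*w - 56)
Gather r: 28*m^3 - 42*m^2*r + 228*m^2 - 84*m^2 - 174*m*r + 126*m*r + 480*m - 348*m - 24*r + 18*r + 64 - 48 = 28*m^3 + 144*m^2 + 132*m + r*(-42*m^2 - 48*m - 6) + 16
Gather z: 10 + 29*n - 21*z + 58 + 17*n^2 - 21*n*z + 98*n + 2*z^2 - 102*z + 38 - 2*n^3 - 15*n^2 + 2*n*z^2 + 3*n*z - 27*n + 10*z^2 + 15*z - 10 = -2*n^3 + 2*n^2 + 100*n + z^2*(2*n + 12) + z*(-18*n - 108) + 96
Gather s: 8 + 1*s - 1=s + 7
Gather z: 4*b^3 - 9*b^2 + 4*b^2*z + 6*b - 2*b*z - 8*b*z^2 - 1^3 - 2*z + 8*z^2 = 4*b^3 - 9*b^2 + 6*b + z^2*(8 - 8*b) + z*(4*b^2 - 2*b - 2) - 1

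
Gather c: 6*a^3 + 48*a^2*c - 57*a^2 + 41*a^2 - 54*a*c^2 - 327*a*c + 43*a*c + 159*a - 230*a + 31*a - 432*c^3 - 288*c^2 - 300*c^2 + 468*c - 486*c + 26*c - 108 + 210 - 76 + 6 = 6*a^3 - 16*a^2 - 40*a - 432*c^3 + c^2*(-54*a - 588) + c*(48*a^2 - 284*a + 8) + 32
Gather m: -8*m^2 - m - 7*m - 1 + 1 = -8*m^2 - 8*m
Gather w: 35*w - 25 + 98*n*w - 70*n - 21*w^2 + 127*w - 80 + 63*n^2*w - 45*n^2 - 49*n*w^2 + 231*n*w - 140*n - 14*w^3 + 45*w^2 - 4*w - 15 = -45*n^2 - 210*n - 14*w^3 + w^2*(24 - 49*n) + w*(63*n^2 + 329*n + 158) - 120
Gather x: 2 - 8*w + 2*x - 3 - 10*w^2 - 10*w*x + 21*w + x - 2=-10*w^2 + 13*w + x*(3 - 10*w) - 3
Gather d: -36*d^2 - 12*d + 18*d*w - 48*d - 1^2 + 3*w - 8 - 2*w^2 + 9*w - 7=-36*d^2 + d*(18*w - 60) - 2*w^2 + 12*w - 16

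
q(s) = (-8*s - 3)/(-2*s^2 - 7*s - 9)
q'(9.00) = -0.02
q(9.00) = 0.32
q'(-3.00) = -1.58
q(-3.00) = -3.50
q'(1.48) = -0.00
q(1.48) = 0.63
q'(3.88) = -0.05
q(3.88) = 0.51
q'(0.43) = 0.28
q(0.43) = 0.52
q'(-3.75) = -1.09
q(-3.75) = -2.48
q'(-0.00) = 0.63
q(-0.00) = 0.33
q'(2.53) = -0.05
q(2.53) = 0.59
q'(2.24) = -0.05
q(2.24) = 0.60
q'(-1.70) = 3.03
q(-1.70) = -3.68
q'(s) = (-8*s - 3)*(4*s + 7)/(-2*s^2 - 7*s - 9)^2 - 8/(-2*s^2 - 7*s - 9) = (-16*s^2 - 12*s + 51)/(4*s^4 + 28*s^3 + 85*s^2 + 126*s + 81)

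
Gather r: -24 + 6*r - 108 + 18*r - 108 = 24*r - 240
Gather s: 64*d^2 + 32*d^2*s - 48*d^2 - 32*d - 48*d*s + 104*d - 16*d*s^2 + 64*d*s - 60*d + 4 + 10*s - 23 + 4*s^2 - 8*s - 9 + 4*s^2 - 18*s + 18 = 16*d^2 + 12*d + s^2*(8 - 16*d) + s*(32*d^2 + 16*d - 16) - 10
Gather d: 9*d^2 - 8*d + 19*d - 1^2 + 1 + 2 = 9*d^2 + 11*d + 2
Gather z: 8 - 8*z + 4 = 12 - 8*z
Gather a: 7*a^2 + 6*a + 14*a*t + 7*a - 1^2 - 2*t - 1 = 7*a^2 + a*(14*t + 13) - 2*t - 2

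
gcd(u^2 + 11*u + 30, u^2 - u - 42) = u + 6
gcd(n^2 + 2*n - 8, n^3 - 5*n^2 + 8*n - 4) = n - 2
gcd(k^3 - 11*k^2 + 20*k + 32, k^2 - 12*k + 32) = k^2 - 12*k + 32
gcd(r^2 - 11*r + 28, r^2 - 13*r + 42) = r - 7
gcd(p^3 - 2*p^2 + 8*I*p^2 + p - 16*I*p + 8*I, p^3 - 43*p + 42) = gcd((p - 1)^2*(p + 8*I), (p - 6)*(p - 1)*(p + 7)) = p - 1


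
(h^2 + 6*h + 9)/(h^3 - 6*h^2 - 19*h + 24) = (h + 3)/(h^2 - 9*h + 8)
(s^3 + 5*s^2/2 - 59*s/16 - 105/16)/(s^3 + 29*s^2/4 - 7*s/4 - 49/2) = (4*s^2 + 17*s + 15)/(4*(s^2 + 9*s + 14))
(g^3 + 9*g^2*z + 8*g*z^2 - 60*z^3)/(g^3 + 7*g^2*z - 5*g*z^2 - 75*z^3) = (-g^2 - 4*g*z + 12*z^2)/(-g^2 - 2*g*z + 15*z^2)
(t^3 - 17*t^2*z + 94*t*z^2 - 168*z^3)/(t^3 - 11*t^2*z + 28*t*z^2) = (t - 6*z)/t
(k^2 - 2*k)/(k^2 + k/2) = 2*(k - 2)/(2*k + 1)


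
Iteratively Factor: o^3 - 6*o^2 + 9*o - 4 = (o - 4)*(o^2 - 2*o + 1) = (o - 4)*(o - 1)*(o - 1)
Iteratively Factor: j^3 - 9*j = (j)*(j^2 - 9) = j*(j + 3)*(j - 3)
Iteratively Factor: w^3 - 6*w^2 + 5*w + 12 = (w - 4)*(w^2 - 2*w - 3) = (w - 4)*(w - 3)*(w + 1)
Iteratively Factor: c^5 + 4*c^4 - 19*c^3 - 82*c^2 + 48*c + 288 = (c + 3)*(c^4 + c^3 - 22*c^2 - 16*c + 96) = (c + 3)^2*(c^3 - 2*c^2 - 16*c + 32) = (c - 4)*(c + 3)^2*(c^2 + 2*c - 8) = (c - 4)*(c + 3)^2*(c + 4)*(c - 2)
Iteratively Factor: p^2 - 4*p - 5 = (p + 1)*(p - 5)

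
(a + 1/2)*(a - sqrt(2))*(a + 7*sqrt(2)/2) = a^3 + a^2/2 + 5*sqrt(2)*a^2/2 - 7*a + 5*sqrt(2)*a/4 - 7/2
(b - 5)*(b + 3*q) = b^2 + 3*b*q - 5*b - 15*q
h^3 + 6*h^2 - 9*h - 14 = (h - 2)*(h + 1)*(h + 7)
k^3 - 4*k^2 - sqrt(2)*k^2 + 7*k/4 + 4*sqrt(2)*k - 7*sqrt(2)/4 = (k - 7/2)*(k - 1/2)*(k - sqrt(2))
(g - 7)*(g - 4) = g^2 - 11*g + 28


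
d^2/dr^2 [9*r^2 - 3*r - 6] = 18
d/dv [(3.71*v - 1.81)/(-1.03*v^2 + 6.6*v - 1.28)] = (3.8213*v^2 - 3.7286*v + 7.1972)/(1.0609*v^4 - 13.596*v^3 + 46.1968*v^2 - 16.896*v + 1.6384)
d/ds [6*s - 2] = 6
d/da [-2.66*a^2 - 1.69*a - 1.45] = -5.32*a - 1.69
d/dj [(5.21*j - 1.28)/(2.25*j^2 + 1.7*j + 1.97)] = (-11.7225*j^2 + 5.76*j + 12.4397)/(5.0625*j^4 + 7.65*j^3 + 11.755*j^2 + 6.698*j + 3.8809)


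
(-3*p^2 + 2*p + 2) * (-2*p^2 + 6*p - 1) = 6*p^4 - 22*p^3 + 11*p^2 + 10*p - 2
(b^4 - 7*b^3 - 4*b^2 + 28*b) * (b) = b^5 - 7*b^4 - 4*b^3 + 28*b^2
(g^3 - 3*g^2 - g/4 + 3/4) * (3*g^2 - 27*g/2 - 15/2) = 3*g^5 - 45*g^4/2 + 129*g^3/4 + 225*g^2/8 - 33*g/4 - 45/8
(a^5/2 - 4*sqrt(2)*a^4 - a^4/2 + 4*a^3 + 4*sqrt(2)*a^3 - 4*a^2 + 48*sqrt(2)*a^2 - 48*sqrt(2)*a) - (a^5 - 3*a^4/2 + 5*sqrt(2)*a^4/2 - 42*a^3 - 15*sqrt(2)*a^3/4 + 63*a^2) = -a^5/2 - 13*sqrt(2)*a^4/2 + a^4 + 31*sqrt(2)*a^3/4 + 46*a^3 - 67*a^2 + 48*sqrt(2)*a^2 - 48*sqrt(2)*a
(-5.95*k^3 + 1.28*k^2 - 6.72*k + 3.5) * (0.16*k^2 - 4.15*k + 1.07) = -0.952*k^5 + 24.8973*k^4 - 12.7537*k^3 + 29.8176*k^2 - 21.7154*k + 3.745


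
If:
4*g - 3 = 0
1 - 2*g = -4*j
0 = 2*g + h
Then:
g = 3/4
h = -3/2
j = 1/8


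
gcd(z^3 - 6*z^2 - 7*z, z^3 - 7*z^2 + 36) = 1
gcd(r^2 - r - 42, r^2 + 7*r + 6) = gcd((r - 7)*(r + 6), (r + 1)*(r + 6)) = r + 6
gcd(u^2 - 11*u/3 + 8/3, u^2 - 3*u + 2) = u - 1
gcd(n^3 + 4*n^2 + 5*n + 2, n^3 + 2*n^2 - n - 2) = n^2 + 3*n + 2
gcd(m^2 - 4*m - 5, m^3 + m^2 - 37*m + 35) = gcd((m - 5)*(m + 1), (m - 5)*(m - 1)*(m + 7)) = m - 5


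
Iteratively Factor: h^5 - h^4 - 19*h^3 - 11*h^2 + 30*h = (h - 5)*(h^4 + 4*h^3 + h^2 - 6*h) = (h - 5)*(h - 1)*(h^3 + 5*h^2 + 6*h) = (h - 5)*(h - 1)*(h + 2)*(h^2 + 3*h) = (h - 5)*(h - 1)*(h + 2)*(h + 3)*(h)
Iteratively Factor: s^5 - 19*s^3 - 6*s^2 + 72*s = (s + 3)*(s^4 - 3*s^3 - 10*s^2 + 24*s) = (s - 2)*(s + 3)*(s^3 - s^2 - 12*s) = (s - 4)*(s - 2)*(s + 3)*(s^2 + 3*s) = (s - 4)*(s - 2)*(s + 3)^2*(s)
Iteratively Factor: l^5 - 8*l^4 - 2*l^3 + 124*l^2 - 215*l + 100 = (l - 1)*(l^4 - 7*l^3 - 9*l^2 + 115*l - 100) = (l - 1)*(l + 4)*(l^3 - 11*l^2 + 35*l - 25) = (l - 5)*(l - 1)*(l + 4)*(l^2 - 6*l + 5) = (l - 5)^2*(l - 1)*(l + 4)*(l - 1)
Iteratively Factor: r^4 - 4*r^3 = (r - 4)*(r^3) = r*(r - 4)*(r^2) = r^2*(r - 4)*(r)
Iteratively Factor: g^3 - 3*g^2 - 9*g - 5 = (g - 5)*(g^2 + 2*g + 1) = (g - 5)*(g + 1)*(g + 1)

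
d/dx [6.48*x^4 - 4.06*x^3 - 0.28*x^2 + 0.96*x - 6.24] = 25.92*x^3 - 12.18*x^2 - 0.56*x + 0.96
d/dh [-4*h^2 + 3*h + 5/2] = 3 - 8*h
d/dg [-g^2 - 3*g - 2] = -2*g - 3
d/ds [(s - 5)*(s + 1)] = 2*s - 4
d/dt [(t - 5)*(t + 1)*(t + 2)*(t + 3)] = 4*t^3 + 3*t^2 - 38*t - 49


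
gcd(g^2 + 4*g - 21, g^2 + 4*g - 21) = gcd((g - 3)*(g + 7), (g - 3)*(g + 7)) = g^2 + 4*g - 21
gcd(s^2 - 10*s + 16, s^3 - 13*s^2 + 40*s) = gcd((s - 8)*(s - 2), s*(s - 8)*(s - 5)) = s - 8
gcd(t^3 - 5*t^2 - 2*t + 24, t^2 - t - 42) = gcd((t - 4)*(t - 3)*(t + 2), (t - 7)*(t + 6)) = 1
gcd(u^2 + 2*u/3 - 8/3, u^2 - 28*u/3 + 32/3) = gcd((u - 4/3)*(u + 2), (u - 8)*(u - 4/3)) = u - 4/3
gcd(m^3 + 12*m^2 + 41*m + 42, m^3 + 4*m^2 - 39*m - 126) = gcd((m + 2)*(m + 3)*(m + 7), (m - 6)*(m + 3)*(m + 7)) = m^2 + 10*m + 21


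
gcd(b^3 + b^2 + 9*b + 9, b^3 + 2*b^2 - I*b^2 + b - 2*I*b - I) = b + 1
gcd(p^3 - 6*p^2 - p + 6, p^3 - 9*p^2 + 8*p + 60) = p - 6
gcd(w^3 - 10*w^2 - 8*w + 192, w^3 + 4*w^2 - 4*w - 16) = w + 4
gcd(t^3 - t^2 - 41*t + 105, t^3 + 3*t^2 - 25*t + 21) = t^2 + 4*t - 21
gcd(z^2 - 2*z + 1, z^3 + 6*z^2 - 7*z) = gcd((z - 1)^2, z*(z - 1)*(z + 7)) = z - 1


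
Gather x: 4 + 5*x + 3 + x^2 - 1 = x^2 + 5*x + 6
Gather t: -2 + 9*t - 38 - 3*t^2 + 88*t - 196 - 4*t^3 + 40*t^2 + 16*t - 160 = -4*t^3 + 37*t^2 + 113*t - 396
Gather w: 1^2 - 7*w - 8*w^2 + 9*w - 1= -8*w^2 + 2*w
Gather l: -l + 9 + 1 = 10 - l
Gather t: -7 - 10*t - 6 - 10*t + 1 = -20*t - 12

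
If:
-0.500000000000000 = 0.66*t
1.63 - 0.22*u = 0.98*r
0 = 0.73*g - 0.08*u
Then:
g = 0.10958904109589*u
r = 1.66326530612245 - 0.224489795918367*u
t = -0.76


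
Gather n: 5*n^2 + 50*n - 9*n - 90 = 5*n^2 + 41*n - 90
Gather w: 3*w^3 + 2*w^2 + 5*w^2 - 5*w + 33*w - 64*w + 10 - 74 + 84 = 3*w^3 + 7*w^2 - 36*w + 20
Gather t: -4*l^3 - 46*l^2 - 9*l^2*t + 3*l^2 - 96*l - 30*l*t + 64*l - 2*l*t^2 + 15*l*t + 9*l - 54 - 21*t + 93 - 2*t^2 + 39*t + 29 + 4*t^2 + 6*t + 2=-4*l^3 - 43*l^2 - 23*l + t^2*(2 - 2*l) + t*(-9*l^2 - 15*l + 24) + 70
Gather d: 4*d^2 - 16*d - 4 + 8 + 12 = 4*d^2 - 16*d + 16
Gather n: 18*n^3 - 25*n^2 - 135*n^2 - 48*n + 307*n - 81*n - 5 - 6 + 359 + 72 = 18*n^3 - 160*n^2 + 178*n + 420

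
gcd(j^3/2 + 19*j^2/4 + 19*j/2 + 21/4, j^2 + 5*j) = 1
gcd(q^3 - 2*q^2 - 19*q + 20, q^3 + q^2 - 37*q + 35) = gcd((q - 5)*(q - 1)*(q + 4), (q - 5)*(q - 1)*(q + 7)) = q^2 - 6*q + 5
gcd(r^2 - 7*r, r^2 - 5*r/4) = r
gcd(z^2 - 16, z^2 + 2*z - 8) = z + 4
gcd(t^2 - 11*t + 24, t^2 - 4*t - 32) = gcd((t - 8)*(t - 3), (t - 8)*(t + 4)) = t - 8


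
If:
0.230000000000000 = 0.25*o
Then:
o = 0.92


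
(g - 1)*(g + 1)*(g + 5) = g^3 + 5*g^2 - g - 5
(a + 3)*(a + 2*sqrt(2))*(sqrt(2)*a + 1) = sqrt(2)*a^3 + 3*sqrt(2)*a^2 + 5*a^2 + 2*sqrt(2)*a + 15*a + 6*sqrt(2)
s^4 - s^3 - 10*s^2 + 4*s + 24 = (s - 3)*(s - 2)*(s + 2)^2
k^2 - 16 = (k - 4)*(k + 4)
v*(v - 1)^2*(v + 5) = v^4 + 3*v^3 - 9*v^2 + 5*v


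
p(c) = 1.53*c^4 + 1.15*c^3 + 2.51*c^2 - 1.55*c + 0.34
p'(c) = 6.12*c^3 + 3.45*c^2 + 5.02*c - 1.55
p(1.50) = 15.29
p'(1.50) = 34.40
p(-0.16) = 0.65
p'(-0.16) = -2.29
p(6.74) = 3613.44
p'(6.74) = 2062.84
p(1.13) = 5.95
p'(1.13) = 17.36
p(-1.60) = 14.56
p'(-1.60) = -25.82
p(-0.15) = 0.63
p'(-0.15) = -2.25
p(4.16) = 578.33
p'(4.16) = 519.62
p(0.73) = 1.43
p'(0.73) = 6.33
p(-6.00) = 1834.48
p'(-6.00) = -1229.39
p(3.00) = 173.26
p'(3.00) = 209.80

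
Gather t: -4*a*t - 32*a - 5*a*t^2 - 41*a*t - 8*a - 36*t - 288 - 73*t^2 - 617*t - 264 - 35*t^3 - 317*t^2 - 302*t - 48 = -40*a - 35*t^3 + t^2*(-5*a - 390) + t*(-45*a - 955) - 600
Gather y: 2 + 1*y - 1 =y + 1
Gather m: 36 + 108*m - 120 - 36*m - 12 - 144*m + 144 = 48 - 72*m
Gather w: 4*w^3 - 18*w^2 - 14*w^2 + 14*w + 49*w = 4*w^3 - 32*w^2 + 63*w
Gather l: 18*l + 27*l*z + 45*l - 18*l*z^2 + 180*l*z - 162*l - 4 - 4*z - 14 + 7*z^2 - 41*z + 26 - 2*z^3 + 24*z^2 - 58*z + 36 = l*(-18*z^2 + 207*z - 99) - 2*z^3 + 31*z^2 - 103*z + 44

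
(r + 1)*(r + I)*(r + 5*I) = r^3 + r^2 + 6*I*r^2 - 5*r + 6*I*r - 5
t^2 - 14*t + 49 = (t - 7)^2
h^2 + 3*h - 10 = (h - 2)*(h + 5)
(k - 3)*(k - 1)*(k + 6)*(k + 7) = k^4 + 9*k^3 - 7*k^2 - 129*k + 126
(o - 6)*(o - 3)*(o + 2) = o^3 - 7*o^2 + 36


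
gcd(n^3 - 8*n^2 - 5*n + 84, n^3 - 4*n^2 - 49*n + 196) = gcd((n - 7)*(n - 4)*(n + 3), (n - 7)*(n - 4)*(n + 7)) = n^2 - 11*n + 28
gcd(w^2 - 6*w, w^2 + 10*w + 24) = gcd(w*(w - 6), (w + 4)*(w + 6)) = 1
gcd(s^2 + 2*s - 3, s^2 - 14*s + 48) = 1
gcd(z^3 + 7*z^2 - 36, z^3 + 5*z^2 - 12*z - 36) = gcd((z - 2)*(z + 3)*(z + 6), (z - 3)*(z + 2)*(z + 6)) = z + 6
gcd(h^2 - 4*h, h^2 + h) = h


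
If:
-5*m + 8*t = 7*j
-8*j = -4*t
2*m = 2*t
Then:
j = 0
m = 0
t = 0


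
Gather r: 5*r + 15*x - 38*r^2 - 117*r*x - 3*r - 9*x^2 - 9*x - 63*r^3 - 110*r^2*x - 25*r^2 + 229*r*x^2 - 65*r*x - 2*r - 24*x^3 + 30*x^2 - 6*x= -63*r^3 + r^2*(-110*x - 63) + r*(229*x^2 - 182*x) - 24*x^3 + 21*x^2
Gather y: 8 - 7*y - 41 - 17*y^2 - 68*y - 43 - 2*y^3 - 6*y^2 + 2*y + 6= -2*y^3 - 23*y^2 - 73*y - 70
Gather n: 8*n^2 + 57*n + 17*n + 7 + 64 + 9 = 8*n^2 + 74*n + 80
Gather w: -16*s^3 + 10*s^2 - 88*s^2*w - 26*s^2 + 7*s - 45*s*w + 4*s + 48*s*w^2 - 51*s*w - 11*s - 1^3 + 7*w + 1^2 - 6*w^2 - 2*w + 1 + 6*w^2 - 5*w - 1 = -16*s^3 - 16*s^2 + 48*s*w^2 + w*(-88*s^2 - 96*s)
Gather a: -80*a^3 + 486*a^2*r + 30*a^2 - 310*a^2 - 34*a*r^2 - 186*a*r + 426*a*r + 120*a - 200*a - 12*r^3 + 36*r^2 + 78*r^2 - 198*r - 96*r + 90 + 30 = -80*a^3 + a^2*(486*r - 280) + a*(-34*r^2 + 240*r - 80) - 12*r^3 + 114*r^2 - 294*r + 120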